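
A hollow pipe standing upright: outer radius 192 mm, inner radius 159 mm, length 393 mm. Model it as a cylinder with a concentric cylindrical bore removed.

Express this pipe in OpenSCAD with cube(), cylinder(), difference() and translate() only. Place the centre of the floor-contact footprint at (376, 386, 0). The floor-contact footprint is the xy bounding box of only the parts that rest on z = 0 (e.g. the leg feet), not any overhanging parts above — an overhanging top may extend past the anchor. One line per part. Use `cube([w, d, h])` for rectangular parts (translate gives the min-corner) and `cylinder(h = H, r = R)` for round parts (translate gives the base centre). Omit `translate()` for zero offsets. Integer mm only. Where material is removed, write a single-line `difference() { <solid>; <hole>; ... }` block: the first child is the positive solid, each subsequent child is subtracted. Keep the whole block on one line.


difference() { translate([376, 386, 0]) cylinder(h = 393, r = 192); translate([376, 386, 0]) cylinder(h = 393, r = 159); }


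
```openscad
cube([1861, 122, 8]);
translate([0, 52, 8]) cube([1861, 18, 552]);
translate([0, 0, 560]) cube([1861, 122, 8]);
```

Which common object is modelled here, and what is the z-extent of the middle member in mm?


An I-beam. The web height is 552 mm.

Two wide flanges with a thin centred web — an I-beam. Overall 568 mm minus two 8 mm flanges gives a web of 568 − 2·8 = 552 mm.


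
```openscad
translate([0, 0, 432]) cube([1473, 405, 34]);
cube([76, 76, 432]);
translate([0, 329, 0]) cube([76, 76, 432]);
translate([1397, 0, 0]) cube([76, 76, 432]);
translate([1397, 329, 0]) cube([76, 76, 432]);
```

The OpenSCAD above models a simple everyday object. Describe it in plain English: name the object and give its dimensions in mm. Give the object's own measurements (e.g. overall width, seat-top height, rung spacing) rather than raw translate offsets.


A bench: a 1473×405 mm seat slab, 34 mm thick, top at z = 466 mm, on four 76×76 mm square legs flush with the seat corners and standing on z = 0.


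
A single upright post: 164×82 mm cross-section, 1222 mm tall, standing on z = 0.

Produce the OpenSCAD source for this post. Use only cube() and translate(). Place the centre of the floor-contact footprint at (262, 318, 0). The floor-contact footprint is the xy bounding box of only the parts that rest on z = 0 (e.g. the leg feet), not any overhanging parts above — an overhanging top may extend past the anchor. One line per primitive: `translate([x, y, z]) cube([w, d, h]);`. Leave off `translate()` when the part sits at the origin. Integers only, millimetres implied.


translate([180, 277, 0]) cube([164, 82, 1222]);


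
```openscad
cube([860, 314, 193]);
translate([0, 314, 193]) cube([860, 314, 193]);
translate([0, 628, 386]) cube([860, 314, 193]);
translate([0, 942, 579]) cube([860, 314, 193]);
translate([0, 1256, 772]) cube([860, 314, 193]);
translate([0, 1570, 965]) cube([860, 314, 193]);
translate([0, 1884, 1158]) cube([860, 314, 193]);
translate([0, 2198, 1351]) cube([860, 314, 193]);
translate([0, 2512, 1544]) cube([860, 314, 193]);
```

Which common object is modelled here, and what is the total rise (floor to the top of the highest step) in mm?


A staircase. The total rise is 1737 mm.

9 identical blocks, each offset up and back from the previous — a staircase. Each step is 193 mm tall and there are 9 of them, so the total rise is 9 × 193 = 1737 mm.


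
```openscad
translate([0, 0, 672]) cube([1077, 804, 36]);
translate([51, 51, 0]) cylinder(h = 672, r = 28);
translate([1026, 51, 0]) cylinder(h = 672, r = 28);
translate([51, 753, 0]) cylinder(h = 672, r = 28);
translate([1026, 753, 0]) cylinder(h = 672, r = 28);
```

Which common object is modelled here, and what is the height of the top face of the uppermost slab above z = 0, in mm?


A table. The table height is 708 mm.

A 1077×804×36 slab sits at z = 672 on four Ø56 mm round legs — a table. The top surface is at 672 + 36 = 708 mm.


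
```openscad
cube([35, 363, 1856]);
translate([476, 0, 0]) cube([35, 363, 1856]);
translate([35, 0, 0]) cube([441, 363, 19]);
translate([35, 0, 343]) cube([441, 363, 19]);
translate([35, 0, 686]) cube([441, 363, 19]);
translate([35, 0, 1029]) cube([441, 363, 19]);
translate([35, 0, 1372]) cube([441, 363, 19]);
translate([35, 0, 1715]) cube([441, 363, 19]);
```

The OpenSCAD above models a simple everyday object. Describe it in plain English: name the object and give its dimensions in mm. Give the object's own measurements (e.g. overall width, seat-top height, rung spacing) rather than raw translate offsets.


An open bookshelf. Two side panels, each 35 mm thick, 363 mm deep and 1856 mm tall, stand 511 mm apart (outside-to-outside). Between them sit 6 shelves, each 19 mm thick and 363 mm deep, spanning the full gap between the sides. The bottom shelf rests on the floor (its underside at z = 0) and the clear gap between one shelf's top and the next shelf's underside is 324 mm.


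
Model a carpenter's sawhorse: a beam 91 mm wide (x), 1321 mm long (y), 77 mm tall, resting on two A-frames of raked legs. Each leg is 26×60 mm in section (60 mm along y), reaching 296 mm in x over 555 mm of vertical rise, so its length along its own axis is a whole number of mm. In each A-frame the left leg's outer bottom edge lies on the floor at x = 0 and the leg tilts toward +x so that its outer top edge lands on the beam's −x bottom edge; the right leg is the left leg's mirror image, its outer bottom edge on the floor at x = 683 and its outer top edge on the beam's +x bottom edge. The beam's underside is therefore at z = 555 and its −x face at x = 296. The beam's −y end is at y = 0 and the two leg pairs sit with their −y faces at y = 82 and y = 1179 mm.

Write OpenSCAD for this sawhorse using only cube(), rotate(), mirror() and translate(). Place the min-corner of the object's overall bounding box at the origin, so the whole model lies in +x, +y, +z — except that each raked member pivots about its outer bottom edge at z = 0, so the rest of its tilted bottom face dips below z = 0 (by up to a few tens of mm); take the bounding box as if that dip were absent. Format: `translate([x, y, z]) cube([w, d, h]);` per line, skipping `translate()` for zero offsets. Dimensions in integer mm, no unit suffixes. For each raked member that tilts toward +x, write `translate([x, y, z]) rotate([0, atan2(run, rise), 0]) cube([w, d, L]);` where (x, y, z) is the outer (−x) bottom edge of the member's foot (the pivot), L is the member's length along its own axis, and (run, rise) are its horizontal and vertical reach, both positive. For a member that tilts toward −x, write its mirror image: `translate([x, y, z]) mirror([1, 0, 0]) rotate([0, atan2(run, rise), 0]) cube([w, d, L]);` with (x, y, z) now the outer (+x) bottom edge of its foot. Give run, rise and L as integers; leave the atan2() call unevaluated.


translate([296, 0, 555]) cube([91, 1321, 77]);
translate([0, 82, 0]) rotate([0, atan2(296, 555), 0]) cube([26, 60, 629]);
translate([683, 82, 0]) mirror([1, 0, 0]) rotate([0, atan2(296, 555), 0]) cube([26, 60, 629]);
translate([0, 1179, 0]) rotate([0, atan2(296, 555), 0]) cube([26, 60, 629]);
translate([683, 1179, 0]) mirror([1, 0, 0]) rotate([0, atan2(296, 555), 0]) cube([26, 60, 629]);


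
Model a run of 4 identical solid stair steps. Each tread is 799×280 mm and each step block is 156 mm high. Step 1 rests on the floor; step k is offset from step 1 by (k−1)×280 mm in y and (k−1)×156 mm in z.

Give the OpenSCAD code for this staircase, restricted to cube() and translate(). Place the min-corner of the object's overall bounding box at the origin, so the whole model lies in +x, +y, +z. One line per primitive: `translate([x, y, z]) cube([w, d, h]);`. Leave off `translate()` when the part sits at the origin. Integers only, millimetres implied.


cube([799, 280, 156]);
translate([0, 280, 156]) cube([799, 280, 156]);
translate([0, 560, 312]) cube([799, 280, 156]);
translate([0, 840, 468]) cube([799, 280, 156]);


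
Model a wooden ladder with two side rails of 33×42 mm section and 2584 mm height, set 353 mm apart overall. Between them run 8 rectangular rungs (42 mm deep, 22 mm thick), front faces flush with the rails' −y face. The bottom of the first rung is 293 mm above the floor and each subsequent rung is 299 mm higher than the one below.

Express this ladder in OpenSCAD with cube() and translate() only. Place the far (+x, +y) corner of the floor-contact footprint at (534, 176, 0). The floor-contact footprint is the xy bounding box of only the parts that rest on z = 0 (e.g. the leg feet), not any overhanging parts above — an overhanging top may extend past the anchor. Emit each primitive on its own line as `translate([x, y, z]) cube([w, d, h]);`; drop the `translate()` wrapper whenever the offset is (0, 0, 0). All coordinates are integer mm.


// rung span = 353 - 2*33 = 287
// rung[k] z = 293 + k*299
translate([181, 134, 0]) cube([33, 42, 2584]);
translate([501, 134, 0]) cube([33, 42, 2584]);
translate([214, 134, 293]) cube([287, 42, 22]);
translate([214, 134, 592]) cube([287, 42, 22]);
translate([214, 134, 891]) cube([287, 42, 22]);
translate([214, 134, 1190]) cube([287, 42, 22]);
translate([214, 134, 1489]) cube([287, 42, 22]);
translate([214, 134, 1788]) cube([287, 42, 22]);
translate([214, 134, 2087]) cube([287, 42, 22]);
translate([214, 134, 2386]) cube([287, 42, 22]);


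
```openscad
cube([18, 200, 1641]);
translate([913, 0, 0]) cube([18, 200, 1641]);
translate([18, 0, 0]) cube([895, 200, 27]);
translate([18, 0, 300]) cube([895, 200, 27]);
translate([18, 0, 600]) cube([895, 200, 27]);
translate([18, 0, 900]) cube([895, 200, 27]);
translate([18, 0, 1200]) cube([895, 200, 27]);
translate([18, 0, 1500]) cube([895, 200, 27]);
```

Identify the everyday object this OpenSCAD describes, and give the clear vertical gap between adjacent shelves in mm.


A bookshelf. The clear shelf gap is 273 mm.

Two tall side panels with 6 horizontal boards between them — a bookshelf. The first two shelf undersides are at z = 0 and z = 300; with shelf thickness 27, the clear gap is 300 − 0 − 27 = 273 mm.


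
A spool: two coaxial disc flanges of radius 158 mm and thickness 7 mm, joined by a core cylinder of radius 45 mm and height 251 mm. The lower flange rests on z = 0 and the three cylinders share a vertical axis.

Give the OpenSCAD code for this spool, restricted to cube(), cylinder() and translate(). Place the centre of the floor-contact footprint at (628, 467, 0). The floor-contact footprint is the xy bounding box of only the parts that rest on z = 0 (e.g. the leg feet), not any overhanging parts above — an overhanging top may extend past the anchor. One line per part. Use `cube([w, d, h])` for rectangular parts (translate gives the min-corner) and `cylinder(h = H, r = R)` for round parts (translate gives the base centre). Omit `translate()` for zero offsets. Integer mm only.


translate([628, 467, 0]) cylinder(h = 7, r = 158);
translate([628, 467, 7]) cylinder(h = 251, r = 45);
translate([628, 467, 258]) cylinder(h = 7, r = 158);


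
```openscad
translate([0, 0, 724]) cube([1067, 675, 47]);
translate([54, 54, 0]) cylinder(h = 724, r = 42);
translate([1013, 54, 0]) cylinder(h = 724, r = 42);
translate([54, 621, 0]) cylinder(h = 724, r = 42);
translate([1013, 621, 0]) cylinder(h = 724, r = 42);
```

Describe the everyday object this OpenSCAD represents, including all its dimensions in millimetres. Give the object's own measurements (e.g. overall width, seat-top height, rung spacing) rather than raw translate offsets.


A table: top 1067 mm (x) × 675 mm (y), 47 mm thick, upper face at z = 771 mm, on four round legs of 84 mm diameter, each leg's bounding box inset 12 mm from the nearest pair of top edges from z = 0 to the bottom of the top.


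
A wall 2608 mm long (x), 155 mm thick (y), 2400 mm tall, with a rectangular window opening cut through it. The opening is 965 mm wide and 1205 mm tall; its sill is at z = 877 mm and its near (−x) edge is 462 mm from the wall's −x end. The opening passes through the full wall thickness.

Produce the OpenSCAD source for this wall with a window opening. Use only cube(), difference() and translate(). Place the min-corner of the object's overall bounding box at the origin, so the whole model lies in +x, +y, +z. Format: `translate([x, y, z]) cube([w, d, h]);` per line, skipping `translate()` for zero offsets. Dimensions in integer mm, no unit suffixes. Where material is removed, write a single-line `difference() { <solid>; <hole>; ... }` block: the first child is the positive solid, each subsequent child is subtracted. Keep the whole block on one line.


difference() { cube([2608, 155, 2400]); translate([462, 0, 877]) cube([965, 155, 1205]); }


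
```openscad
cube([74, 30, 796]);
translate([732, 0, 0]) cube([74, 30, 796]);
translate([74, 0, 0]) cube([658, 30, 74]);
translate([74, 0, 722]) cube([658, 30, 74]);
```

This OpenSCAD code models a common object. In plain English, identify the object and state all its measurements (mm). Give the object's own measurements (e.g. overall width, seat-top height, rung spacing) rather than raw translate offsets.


A rectangular picture frame lying in the x–z plane (depth along y). The opening is 658 mm wide (x) by 648 mm tall (z), surrounded by a border 74 mm wide on all four sides. The frame is 30 mm deep and is made of two full-height vertical stiles with two horizontal rails fitted between them.


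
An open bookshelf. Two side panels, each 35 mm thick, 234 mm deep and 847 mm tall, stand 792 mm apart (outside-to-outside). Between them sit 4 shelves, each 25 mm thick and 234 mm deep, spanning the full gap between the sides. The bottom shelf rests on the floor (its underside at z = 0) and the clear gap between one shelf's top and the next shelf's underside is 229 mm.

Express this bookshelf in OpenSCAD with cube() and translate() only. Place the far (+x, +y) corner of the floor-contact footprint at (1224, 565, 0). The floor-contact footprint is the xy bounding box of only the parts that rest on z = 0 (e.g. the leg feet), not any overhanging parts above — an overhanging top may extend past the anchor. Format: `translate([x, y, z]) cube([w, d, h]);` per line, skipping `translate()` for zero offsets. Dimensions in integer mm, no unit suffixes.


translate([432, 331, 0]) cube([35, 234, 847]);
translate([1189, 331, 0]) cube([35, 234, 847]);
translate([467, 331, 0]) cube([722, 234, 25]);
translate([467, 331, 254]) cube([722, 234, 25]);
translate([467, 331, 508]) cube([722, 234, 25]);
translate([467, 331, 762]) cube([722, 234, 25]);


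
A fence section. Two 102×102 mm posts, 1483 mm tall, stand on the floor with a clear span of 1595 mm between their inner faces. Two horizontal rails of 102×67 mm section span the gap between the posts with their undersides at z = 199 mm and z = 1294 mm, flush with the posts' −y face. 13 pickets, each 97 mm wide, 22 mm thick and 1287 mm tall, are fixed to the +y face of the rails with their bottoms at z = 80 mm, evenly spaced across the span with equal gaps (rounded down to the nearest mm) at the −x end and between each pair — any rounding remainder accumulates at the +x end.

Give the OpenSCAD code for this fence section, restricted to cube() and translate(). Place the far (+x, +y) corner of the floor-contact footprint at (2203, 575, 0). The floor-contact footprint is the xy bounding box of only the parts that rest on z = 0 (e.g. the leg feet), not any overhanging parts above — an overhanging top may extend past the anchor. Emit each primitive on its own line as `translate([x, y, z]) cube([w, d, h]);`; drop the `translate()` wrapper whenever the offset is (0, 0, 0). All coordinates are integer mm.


translate([404, 473, 0]) cube([102, 102, 1483]);
translate([2101, 473, 0]) cube([102, 102, 1483]);
translate([506, 473, 199]) cube([1595, 102, 67]);
translate([506, 473, 1294]) cube([1595, 102, 67]);
translate([529, 575, 80]) cube([97, 22, 1287]);
translate([649, 575, 80]) cube([97, 22, 1287]);
translate([769, 575, 80]) cube([97, 22, 1287]);
translate([889, 575, 80]) cube([97, 22, 1287]);
translate([1009, 575, 80]) cube([97, 22, 1287]);
translate([1129, 575, 80]) cube([97, 22, 1287]);
translate([1249, 575, 80]) cube([97, 22, 1287]);
translate([1369, 575, 80]) cube([97, 22, 1287]);
translate([1489, 575, 80]) cube([97, 22, 1287]);
translate([1609, 575, 80]) cube([97, 22, 1287]);
translate([1729, 575, 80]) cube([97, 22, 1287]);
translate([1849, 575, 80]) cube([97, 22, 1287]);
translate([1969, 575, 80]) cube([97, 22, 1287]);


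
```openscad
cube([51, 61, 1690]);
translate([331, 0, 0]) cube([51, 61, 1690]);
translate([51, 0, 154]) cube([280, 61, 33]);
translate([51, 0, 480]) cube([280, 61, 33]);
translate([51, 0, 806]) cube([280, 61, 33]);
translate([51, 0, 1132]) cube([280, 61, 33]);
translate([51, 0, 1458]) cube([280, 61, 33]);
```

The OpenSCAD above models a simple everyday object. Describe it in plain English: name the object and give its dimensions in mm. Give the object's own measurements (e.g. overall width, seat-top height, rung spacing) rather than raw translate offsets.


A straight ladder. Two 51×61 mm vertical rails, 1690 mm tall, stand 382 mm apart (outside-to-outside) with their front faces coplanar on the −y side. 5 rungs, each 61 mm deep and 33 mm tall, span between the inner faces of the rails, front faces flush with the rails. The lowest rung's underside is at z = 154 mm and rungs are spaced 326 mm apart (underside to underside).


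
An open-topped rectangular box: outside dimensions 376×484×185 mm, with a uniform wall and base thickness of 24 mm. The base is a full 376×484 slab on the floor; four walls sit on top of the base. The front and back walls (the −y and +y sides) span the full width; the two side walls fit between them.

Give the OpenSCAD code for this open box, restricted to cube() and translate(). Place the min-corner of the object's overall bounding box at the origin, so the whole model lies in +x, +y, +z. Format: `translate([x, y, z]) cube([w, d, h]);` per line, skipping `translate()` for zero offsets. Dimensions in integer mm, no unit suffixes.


cube([376, 484, 24]);
translate([0, 0, 24]) cube([376, 24, 161]);
translate([0, 460, 24]) cube([376, 24, 161]);
translate([0, 24, 24]) cube([24, 436, 161]);
translate([352, 24, 24]) cube([24, 436, 161]);


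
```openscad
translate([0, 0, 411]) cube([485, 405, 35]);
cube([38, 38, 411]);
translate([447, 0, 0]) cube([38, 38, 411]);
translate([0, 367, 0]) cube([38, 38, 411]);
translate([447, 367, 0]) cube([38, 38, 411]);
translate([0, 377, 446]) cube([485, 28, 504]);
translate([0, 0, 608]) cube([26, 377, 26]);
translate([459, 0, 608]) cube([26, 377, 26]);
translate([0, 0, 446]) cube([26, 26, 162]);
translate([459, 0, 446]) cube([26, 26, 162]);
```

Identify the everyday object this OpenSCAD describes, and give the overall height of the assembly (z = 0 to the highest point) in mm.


A chair. The overall height is 950 mm.

A slab on four corner posts with a tall panel at the back — a chair. The seat slab sits at z = 411 with thickness 35, and the 504 mm backrest starts at the seat top, so the overall height is 411 + 35 + 504 = 950 mm.


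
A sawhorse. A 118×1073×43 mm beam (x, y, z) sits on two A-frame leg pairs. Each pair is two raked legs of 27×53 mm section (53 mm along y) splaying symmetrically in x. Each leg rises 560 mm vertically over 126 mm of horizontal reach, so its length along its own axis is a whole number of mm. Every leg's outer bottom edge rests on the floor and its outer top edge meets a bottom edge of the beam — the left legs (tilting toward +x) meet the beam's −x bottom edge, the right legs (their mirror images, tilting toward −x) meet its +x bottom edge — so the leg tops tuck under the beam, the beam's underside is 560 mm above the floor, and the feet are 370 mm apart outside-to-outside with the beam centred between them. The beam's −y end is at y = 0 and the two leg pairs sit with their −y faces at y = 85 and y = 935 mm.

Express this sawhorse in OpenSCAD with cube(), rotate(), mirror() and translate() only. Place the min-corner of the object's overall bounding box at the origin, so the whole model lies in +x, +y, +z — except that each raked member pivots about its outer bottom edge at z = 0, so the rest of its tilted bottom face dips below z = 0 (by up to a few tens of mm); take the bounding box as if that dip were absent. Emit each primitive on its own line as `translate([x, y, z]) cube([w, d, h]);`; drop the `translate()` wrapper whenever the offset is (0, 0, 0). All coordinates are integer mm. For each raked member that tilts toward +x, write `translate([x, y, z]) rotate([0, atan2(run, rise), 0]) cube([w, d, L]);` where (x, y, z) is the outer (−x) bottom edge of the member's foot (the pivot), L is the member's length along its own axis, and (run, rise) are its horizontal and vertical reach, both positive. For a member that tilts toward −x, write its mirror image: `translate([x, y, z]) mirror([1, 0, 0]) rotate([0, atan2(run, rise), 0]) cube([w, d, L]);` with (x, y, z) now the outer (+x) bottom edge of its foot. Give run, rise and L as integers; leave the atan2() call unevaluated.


translate([126, 0, 560]) cube([118, 1073, 43]);
translate([0, 85, 0]) rotate([0, atan2(126, 560), 0]) cube([27, 53, 574]);
translate([370, 85, 0]) mirror([1, 0, 0]) rotate([0, atan2(126, 560), 0]) cube([27, 53, 574]);
translate([0, 935, 0]) rotate([0, atan2(126, 560), 0]) cube([27, 53, 574]);
translate([370, 935, 0]) mirror([1, 0, 0]) rotate([0, atan2(126, 560), 0]) cube([27, 53, 574]);


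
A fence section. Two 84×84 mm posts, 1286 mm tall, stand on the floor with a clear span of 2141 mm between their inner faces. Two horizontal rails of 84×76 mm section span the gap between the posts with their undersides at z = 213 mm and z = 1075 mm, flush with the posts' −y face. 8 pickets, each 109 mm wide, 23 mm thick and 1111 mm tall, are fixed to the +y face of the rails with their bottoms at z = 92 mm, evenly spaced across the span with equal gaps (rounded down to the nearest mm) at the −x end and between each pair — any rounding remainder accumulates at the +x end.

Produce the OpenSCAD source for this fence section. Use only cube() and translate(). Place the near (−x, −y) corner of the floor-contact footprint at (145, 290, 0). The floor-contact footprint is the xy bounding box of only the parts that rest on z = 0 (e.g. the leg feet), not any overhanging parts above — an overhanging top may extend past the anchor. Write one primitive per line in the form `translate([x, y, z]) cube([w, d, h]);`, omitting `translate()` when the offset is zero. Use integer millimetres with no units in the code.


translate([145, 290, 0]) cube([84, 84, 1286]);
translate([2370, 290, 0]) cube([84, 84, 1286]);
translate([229, 290, 213]) cube([2141, 84, 76]);
translate([229, 290, 1075]) cube([2141, 84, 76]);
translate([370, 374, 92]) cube([109, 23, 1111]);
translate([620, 374, 92]) cube([109, 23, 1111]);
translate([870, 374, 92]) cube([109, 23, 1111]);
translate([1120, 374, 92]) cube([109, 23, 1111]);
translate([1370, 374, 92]) cube([109, 23, 1111]);
translate([1620, 374, 92]) cube([109, 23, 1111]);
translate([1870, 374, 92]) cube([109, 23, 1111]);
translate([2120, 374, 92]) cube([109, 23, 1111]);


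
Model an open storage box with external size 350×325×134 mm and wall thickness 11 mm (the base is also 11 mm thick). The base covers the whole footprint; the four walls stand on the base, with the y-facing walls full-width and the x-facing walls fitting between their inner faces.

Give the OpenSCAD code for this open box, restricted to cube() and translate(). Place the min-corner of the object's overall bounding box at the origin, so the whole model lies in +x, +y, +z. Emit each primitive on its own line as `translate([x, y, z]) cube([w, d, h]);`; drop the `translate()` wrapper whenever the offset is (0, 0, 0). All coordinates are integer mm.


cube([350, 325, 11]);
translate([0, 0, 11]) cube([350, 11, 123]);
translate([0, 314, 11]) cube([350, 11, 123]);
translate([0, 11, 11]) cube([11, 303, 123]);
translate([339, 11, 11]) cube([11, 303, 123]);


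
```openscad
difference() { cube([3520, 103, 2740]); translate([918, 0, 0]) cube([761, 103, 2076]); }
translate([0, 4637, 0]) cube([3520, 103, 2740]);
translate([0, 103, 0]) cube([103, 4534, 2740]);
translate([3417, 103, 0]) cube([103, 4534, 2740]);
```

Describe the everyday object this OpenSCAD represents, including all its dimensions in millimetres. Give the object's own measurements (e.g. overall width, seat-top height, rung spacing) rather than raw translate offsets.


A single room: four walls, each 2740 mm tall and 103 mm thick, enclosing an outside footprint 3520×4740 mm (x × y), no floor or roof. The front and back walls (−y and +y sides) run the full x-width; the side walls fit between their inner faces. A door opening 761 mm wide and 2076 mm tall is cut through the front wall from the floor up, its −x edge 918 mm from the wall's −x end.


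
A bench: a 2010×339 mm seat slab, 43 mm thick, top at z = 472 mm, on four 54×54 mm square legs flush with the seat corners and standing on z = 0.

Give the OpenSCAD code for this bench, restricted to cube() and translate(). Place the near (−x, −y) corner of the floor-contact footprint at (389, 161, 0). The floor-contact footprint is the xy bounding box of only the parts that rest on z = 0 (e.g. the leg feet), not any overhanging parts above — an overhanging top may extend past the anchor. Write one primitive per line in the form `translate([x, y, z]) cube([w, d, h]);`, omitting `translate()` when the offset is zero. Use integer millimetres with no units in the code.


// leg_h = 472 − 43 = 429
translate([389, 161, 429]) cube([2010, 339, 43]);
translate([389, 161, 0]) cube([54, 54, 429]);
translate([389, 446, 0]) cube([54, 54, 429]);
translate([2345, 161, 0]) cube([54, 54, 429]);
translate([2345, 446, 0]) cube([54, 54, 429]);


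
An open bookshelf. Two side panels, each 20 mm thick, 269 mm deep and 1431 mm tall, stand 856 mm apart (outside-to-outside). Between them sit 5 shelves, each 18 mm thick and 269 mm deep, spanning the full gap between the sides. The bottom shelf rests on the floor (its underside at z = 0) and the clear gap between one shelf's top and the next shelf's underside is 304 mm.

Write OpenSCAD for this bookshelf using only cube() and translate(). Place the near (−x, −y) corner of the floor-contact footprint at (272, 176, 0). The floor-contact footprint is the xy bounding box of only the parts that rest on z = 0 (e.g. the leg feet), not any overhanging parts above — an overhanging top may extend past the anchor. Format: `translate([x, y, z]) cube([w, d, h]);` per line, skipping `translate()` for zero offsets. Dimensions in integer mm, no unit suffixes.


translate([272, 176, 0]) cube([20, 269, 1431]);
translate([1108, 176, 0]) cube([20, 269, 1431]);
translate([292, 176, 0]) cube([816, 269, 18]);
translate([292, 176, 322]) cube([816, 269, 18]);
translate([292, 176, 644]) cube([816, 269, 18]);
translate([292, 176, 966]) cube([816, 269, 18]);
translate([292, 176, 1288]) cube([816, 269, 18]);


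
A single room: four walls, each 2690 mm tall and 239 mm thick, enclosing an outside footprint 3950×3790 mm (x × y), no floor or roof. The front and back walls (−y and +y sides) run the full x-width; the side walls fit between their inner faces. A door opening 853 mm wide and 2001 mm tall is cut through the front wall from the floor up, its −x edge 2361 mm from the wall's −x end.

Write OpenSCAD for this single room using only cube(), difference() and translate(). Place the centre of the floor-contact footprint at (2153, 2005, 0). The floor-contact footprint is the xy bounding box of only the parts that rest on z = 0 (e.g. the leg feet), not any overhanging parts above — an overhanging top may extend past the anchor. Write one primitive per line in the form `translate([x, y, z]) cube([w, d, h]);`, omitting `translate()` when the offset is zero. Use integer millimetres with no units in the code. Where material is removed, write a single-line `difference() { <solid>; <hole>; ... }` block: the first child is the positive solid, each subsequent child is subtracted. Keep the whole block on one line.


difference() { translate([178, 110, 0]) cube([3950, 239, 2690]); translate([2539, 110, 0]) cube([853, 239, 2001]); }
translate([178, 3661, 0]) cube([3950, 239, 2690]);
translate([178, 349, 0]) cube([239, 3312, 2690]);
translate([3889, 349, 0]) cube([239, 3312, 2690]);


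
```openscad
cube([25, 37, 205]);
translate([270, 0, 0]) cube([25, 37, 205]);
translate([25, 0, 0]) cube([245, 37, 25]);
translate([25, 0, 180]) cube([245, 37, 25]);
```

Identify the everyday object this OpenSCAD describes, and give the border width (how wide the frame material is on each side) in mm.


A picture frame. The border width is 25 mm.

Four thin pieces enclosing a rectangular opening — a picture frame. The two full-height stiles are 205 mm tall; the top rail sits at z = 180 and is 25 mm tall, so the border above the opening is 205 − 180 = 25 mm, matching the stile x-width.


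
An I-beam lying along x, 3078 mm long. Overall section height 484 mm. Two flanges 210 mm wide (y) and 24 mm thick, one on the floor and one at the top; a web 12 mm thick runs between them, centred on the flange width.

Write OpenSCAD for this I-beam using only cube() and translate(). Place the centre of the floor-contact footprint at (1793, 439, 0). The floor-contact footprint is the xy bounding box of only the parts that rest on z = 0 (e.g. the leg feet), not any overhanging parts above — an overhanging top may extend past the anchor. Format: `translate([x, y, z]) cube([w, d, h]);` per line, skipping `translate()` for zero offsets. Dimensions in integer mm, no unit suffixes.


translate([254, 334, 0]) cube([3078, 210, 24]);
translate([254, 433, 24]) cube([3078, 12, 436]);
translate([254, 334, 460]) cube([3078, 210, 24]);


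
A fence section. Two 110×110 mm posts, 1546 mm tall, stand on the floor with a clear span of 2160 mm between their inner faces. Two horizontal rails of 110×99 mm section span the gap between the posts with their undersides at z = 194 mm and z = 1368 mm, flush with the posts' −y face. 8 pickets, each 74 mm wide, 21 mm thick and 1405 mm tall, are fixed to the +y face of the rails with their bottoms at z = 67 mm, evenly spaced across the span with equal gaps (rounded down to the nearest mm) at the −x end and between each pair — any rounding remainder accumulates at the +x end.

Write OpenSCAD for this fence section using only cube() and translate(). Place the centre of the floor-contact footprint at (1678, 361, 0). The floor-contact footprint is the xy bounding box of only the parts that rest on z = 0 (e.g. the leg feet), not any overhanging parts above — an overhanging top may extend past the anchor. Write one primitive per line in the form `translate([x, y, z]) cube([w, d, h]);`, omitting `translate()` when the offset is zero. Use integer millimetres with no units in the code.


translate([488, 306, 0]) cube([110, 110, 1546]);
translate([2758, 306, 0]) cube([110, 110, 1546]);
translate([598, 306, 194]) cube([2160, 110, 99]);
translate([598, 306, 1368]) cube([2160, 110, 99]);
translate([772, 416, 67]) cube([74, 21, 1405]);
translate([1020, 416, 67]) cube([74, 21, 1405]);
translate([1268, 416, 67]) cube([74, 21, 1405]);
translate([1516, 416, 67]) cube([74, 21, 1405]);
translate([1764, 416, 67]) cube([74, 21, 1405]);
translate([2012, 416, 67]) cube([74, 21, 1405]);
translate([2260, 416, 67]) cube([74, 21, 1405]);
translate([2508, 416, 67]) cube([74, 21, 1405]);


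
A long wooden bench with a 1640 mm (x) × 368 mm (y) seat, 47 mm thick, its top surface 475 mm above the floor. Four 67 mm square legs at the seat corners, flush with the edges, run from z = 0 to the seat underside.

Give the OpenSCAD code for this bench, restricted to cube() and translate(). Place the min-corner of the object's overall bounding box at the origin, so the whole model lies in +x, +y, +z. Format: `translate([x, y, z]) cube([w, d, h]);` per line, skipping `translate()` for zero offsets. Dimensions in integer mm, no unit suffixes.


// leg_h = 475 − 47 = 428
translate([0, 0, 428]) cube([1640, 368, 47]);
cube([67, 67, 428]);
translate([0, 301, 0]) cube([67, 67, 428]);
translate([1573, 0, 0]) cube([67, 67, 428]);
translate([1573, 301, 0]) cube([67, 67, 428]);


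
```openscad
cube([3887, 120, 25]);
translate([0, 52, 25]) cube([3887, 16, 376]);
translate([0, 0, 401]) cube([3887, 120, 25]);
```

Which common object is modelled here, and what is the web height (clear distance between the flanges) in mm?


An I-beam. The web height is 376 mm.

Two wide flanges with a thin centred web — an I-beam. Overall 426 mm minus two 25 mm flanges gives a web of 426 − 2·25 = 376 mm.


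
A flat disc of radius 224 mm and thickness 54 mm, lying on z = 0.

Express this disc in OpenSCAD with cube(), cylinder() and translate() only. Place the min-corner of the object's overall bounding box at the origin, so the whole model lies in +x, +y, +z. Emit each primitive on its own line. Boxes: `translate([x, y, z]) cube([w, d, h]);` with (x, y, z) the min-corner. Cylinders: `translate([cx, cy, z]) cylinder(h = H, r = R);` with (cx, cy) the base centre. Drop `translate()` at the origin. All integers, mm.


translate([224, 224, 0]) cylinder(h = 54, r = 224);


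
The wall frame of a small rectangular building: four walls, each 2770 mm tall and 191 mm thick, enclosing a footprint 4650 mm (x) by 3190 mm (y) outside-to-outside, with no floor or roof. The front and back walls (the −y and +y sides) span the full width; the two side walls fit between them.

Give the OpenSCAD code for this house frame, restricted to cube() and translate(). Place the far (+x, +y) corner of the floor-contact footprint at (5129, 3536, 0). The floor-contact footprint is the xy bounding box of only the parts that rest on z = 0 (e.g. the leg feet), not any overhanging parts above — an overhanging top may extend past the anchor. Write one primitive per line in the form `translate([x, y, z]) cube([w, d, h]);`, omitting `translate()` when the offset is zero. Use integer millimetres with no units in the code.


translate([479, 346, 0]) cube([4650, 191, 2770]);
translate([479, 3345, 0]) cube([4650, 191, 2770]);
translate([479, 537, 0]) cube([191, 2808, 2770]);
translate([4938, 537, 0]) cube([191, 2808, 2770]);


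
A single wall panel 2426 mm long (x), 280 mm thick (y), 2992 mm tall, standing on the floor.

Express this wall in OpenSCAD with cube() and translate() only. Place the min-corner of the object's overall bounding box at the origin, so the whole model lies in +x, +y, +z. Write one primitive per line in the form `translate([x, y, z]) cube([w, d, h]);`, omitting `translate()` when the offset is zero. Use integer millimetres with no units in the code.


cube([2426, 280, 2992]);


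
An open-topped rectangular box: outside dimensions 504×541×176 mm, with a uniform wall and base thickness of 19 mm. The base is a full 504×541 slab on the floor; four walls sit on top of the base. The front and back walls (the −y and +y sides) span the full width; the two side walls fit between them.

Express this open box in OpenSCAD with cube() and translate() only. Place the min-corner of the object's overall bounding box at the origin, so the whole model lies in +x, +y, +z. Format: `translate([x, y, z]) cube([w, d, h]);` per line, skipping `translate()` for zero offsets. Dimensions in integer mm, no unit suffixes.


cube([504, 541, 19]);
translate([0, 0, 19]) cube([504, 19, 157]);
translate([0, 522, 19]) cube([504, 19, 157]);
translate([0, 19, 19]) cube([19, 503, 157]);
translate([485, 19, 19]) cube([19, 503, 157]);


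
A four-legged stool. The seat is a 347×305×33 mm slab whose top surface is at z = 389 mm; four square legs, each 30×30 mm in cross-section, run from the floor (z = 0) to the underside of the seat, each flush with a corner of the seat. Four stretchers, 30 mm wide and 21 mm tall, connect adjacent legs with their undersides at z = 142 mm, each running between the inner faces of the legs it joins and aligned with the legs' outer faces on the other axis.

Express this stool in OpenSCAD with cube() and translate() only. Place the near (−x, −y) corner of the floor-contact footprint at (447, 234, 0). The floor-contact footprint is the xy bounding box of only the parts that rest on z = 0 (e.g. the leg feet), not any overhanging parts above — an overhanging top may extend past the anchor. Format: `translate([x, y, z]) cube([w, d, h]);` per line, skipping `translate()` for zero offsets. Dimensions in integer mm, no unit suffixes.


translate([447, 234, 356]) cube([347, 305, 33]);
translate([447, 234, 0]) cube([30, 30, 356]);
translate([764, 234, 0]) cube([30, 30, 356]);
translate([447, 509, 0]) cube([30, 30, 356]);
translate([764, 509, 0]) cube([30, 30, 356]);
translate([477, 234, 142]) cube([287, 30, 21]);
translate([477, 509, 142]) cube([287, 30, 21]);
translate([447, 264, 142]) cube([30, 245, 21]);
translate([764, 264, 142]) cube([30, 245, 21]);


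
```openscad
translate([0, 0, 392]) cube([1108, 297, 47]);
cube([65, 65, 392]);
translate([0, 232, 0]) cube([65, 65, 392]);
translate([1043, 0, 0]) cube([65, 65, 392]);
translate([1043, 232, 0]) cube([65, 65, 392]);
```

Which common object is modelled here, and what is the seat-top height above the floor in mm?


A bench. The seat-top height is 439 mm.

A long slab on four corner posts — a bench. The slab sits at z = 392 with thickness 47, so the top is 392 + 47 = 439 mm.


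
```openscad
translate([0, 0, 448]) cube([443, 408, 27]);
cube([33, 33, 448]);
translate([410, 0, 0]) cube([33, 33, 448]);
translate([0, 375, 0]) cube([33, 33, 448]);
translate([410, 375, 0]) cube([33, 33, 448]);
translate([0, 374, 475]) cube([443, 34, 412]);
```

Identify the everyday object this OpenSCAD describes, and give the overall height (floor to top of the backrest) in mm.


A chair. The overall height is 887 mm.

A slab on four corner posts with a tall panel at the back — a chair. The seat slab sits at z = 448 with thickness 27, and the 412 mm backrest starts at the seat top, so the overall height is 448 + 27 + 412 = 887 mm.


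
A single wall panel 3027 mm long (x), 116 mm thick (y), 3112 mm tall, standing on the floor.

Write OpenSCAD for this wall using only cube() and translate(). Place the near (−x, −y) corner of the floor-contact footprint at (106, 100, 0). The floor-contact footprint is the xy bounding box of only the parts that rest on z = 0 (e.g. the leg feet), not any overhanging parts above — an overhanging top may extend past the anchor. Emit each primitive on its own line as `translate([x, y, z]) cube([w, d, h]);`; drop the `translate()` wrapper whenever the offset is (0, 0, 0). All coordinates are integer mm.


translate([106, 100, 0]) cube([3027, 116, 3112]);


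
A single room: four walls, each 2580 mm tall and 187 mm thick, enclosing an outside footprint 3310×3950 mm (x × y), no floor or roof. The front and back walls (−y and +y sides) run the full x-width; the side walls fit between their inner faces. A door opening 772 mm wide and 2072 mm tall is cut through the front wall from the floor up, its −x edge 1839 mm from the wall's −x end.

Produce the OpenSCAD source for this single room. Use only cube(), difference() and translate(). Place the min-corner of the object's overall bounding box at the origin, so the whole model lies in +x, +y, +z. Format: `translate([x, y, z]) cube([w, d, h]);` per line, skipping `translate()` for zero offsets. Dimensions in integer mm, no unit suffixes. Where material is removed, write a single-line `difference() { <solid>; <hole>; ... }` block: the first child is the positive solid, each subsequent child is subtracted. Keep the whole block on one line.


difference() { cube([3310, 187, 2580]); translate([1839, 0, 0]) cube([772, 187, 2072]); }
translate([0, 3763, 0]) cube([3310, 187, 2580]);
translate([0, 187, 0]) cube([187, 3576, 2580]);
translate([3123, 187, 0]) cube([187, 3576, 2580]);
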